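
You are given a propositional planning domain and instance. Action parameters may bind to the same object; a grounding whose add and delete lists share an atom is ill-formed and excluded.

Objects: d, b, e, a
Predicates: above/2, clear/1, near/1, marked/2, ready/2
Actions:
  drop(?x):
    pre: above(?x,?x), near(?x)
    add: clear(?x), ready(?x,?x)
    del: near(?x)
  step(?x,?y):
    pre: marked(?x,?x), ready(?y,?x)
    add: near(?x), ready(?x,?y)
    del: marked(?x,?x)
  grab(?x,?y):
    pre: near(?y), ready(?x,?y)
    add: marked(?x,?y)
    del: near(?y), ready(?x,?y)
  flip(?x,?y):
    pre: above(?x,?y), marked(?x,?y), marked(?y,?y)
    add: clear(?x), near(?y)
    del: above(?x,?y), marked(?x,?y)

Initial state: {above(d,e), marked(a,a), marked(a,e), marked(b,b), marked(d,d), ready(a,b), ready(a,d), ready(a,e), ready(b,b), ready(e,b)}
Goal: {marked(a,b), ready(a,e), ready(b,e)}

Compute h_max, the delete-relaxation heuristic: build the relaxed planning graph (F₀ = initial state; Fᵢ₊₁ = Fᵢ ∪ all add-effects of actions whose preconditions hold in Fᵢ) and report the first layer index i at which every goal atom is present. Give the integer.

2

F0 = init (10 atoms)
F1 = F0 ∪ {near(b), near(d), ready(b,a), ready(b,e), ready(d,a)}  (15 atoms)
F2 = F1 ∪ {marked(a,b), marked(a,d), marked(e,b), near(a)}  (19 atoms)
goal ⊆ F2  ⇒  h_max = 2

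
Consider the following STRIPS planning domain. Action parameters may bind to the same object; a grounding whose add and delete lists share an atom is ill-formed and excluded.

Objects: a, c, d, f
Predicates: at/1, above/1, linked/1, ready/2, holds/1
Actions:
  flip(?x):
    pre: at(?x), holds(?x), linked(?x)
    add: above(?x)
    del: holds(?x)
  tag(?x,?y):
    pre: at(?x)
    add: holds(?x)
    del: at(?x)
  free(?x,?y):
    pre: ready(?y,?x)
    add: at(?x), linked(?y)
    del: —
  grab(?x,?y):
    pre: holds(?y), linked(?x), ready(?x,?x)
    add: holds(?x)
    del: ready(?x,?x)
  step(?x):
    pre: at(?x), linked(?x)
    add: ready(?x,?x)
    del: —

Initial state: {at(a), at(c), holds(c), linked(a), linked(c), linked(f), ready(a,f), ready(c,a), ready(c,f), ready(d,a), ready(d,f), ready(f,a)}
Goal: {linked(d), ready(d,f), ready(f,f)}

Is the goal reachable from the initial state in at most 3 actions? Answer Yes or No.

1. free(f,d)  →  {at(a), at(c), at(f), holds(c), linked(a), linked(c), linked(d), linked(f), ready(a,f), ready(c,a), ready(c,f), ready(d,a), ready(d,f), ready(f,a)}
2. step(f)  →  {at(a), at(c), at(f), holds(c), linked(a), linked(c), linked(d), linked(f), ready(a,f), ready(c,a), ready(c,f), ready(d,a), ready(d,f), ready(f,a), ready(f,f)}
optimal plan length = 2; 2 ≤ 3

Yes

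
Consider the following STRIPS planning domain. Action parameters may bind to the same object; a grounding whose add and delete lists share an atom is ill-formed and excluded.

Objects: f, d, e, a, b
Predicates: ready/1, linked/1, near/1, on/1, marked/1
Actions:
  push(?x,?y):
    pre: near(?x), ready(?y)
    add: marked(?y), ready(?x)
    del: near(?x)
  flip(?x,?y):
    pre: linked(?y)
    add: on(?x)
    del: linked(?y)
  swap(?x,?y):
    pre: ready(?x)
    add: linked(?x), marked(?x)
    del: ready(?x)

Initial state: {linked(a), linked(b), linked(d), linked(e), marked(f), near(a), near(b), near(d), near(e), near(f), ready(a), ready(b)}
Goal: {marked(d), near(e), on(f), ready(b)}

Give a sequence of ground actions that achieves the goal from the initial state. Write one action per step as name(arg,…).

push(d,a); push(f,d); flip(f,d)

1. push(d,a)  →  {linked(a), linked(b), linked(d), linked(e), marked(a), marked(f), near(a), near(b), near(e), near(f), ready(a), ready(b), ready(d)}
2. push(f,d)  →  {linked(a), linked(b), linked(d), linked(e), marked(a), marked(d), marked(f), near(a), near(b), near(e), ready(a), ready(b), ready(d), ready(f)}
3. flip(f,d)  →  {linked(a), linked(b), linked(e), marked(a), marked(d), marked(f), near(a), near(b), near(e), on(f), ready(a), ready(b), ready(d), ready(f)}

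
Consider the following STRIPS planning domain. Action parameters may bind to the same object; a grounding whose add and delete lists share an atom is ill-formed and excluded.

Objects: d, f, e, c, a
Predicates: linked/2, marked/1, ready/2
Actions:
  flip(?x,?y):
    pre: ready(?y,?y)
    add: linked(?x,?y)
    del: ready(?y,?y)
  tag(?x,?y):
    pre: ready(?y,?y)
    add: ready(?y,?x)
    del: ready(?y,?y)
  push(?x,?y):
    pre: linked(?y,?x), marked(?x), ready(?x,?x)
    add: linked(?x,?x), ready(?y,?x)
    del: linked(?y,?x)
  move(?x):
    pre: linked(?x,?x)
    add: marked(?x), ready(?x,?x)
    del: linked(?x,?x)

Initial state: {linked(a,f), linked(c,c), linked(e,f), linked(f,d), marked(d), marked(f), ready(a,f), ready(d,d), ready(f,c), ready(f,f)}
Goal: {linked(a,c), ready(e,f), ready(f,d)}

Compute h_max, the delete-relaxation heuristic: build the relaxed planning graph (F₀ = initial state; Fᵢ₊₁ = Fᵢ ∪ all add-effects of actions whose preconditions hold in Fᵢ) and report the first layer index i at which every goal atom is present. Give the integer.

F0 = init (10 atoms)
F1 = F0 ∪ {linked(a,d), linked(c,d), linked(c,f), linked(d,d), linked(d,f), linked(e,d), linked(f,f), marked(c), ready(c,c), ready(d,a), ready(d,c), ready(d,e), ready(d,f), ready(e,f), ready(f,a), ready(f,d), ready(f,e)}  (27 atoms)
F2 = F1 ∪ {linked(a,c), linked(d,c), linked(e,c), linked(f,c), ready(a,d), ready(c,a), ready(c,d), ready(c,e), ready(c,f), ready(e,d)}  (37 atoms)
goal ⊆ F2  ⇒  h_max = 2

2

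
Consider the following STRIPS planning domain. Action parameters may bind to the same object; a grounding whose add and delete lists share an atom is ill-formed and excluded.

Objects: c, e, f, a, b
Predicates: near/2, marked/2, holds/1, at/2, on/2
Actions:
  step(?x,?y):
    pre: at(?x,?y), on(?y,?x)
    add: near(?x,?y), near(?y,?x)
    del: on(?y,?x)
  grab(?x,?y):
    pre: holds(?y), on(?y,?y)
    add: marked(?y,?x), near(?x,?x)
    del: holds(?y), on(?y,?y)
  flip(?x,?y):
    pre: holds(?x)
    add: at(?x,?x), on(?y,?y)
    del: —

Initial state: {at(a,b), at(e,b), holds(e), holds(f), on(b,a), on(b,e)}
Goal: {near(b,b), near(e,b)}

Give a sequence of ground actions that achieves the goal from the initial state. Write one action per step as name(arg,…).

1. step(e,b)  →  {at(a,b), at(e,b), holds(e), holds(f), near(b,e), near(e,b), on(b,a)}
2. flip(e,e)  →  {at(a,b), at(e,b), at(e,e), holds(e), holds(f), near(b,e), near(e,b), on(b,a), on(e,e)}
3. grab(b,e)  →  {at(a,b), at(e,b), at(e,e), holds(f), marked(e,b), near(b,b), near(b,e), near(e,b), on(b,a)}

step(e,b); flip(e,e); grab(b,e)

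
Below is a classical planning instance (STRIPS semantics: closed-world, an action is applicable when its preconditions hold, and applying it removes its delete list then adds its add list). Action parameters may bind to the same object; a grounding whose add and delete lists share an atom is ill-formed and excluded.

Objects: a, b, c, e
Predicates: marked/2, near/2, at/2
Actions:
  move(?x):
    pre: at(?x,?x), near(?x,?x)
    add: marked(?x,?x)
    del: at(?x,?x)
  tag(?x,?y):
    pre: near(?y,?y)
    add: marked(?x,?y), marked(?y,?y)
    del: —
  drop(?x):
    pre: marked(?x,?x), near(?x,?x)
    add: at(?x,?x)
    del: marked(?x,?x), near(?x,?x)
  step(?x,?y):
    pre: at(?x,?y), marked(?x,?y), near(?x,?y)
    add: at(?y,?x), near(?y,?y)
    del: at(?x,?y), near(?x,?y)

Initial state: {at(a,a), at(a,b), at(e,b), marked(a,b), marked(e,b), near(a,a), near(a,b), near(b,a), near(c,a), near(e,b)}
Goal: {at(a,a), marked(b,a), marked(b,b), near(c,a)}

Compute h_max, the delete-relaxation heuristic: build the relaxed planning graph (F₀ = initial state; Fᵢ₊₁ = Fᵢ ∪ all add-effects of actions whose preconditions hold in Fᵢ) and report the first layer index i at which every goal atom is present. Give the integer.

2

F0 = init (10 atoms)
F1 = F0 ∪ {at(b,a), at(b,e), marked(a,a), marked(b,a), marked(c,a), marked(e,a), near(b,b)}  (17 atoms)
F2 = F1 ∪ {marked(b,b), marked(c,b)}  (19 atoms)
goal ⊆ F2  ⇒  h_max = 2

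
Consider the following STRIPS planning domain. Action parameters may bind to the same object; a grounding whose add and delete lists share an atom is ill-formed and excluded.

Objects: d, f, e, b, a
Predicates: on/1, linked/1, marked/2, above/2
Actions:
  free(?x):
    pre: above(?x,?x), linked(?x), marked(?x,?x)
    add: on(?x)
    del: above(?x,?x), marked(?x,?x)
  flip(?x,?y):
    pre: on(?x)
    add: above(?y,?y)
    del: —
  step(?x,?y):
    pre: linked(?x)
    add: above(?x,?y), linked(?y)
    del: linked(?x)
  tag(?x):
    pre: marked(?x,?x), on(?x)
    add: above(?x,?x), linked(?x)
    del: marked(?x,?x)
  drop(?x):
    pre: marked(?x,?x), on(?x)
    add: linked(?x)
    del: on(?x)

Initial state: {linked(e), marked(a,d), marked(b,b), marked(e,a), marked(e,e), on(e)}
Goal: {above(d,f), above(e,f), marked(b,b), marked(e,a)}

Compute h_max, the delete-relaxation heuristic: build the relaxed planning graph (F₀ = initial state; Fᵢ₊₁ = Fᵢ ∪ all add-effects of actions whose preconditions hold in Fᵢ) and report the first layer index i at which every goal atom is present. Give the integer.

F0 = init (6 atoms)
F1 = F0 ∪ {above(a,a), above(b,b), above(d,d), above(e,a), above(e,b), above(e,d), above(e,e), above(e,f), above(f,f), linked(a), linked(b), linked(d), linked(f)}  (19 atoms)
F2 = F1 ∪ {above(a,b), above(a,d), above(a,e), above(a,f), above(b,a), above(b,d), above(b,e), above(b,f), above(d,a), above(d,b), above(d,e), above(d,f), above(f,a), above(f,b), above(f,d), above(f,e), on(b)}  (36 atoms)
goal ⊆ F2  ⇒  h_max = 2

2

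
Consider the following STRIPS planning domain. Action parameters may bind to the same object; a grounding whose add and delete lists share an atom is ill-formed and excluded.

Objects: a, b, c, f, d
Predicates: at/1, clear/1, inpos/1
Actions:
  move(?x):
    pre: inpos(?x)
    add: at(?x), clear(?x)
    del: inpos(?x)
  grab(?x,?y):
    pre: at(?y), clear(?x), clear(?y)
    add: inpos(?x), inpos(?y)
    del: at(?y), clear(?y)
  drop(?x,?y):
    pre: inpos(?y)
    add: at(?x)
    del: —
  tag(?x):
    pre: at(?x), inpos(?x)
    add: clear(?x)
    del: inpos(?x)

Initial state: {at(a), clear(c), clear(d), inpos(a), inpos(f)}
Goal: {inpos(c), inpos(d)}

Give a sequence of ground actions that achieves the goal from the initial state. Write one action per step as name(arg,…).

drop(c,a); grab(d,c)

1. drop(c,a)  →  {at(a), at(c), clear(c), clear(d), inpos(a), inpos(f)}
2. grab(d,c)  →  {at(a), clear(d), inpos(a), inpos(c), inpos(d), inpos(f)}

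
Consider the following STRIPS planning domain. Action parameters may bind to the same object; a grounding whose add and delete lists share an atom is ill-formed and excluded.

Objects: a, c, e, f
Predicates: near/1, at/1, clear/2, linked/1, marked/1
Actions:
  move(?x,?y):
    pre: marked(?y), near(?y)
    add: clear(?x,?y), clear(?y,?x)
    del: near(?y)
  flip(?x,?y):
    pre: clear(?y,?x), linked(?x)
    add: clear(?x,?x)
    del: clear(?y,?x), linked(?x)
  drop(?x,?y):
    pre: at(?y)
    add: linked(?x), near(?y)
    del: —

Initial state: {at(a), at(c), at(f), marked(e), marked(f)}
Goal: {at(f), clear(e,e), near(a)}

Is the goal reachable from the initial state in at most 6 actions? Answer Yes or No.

1. drop(a,a)  →  {at(a), at(c), at(f), linked(a), marked(e), marked(f), near(a)}
2. drop(e,f)  →  {at(a), at(c), at(f), linked(a), linked(e), marked(e), marked(f), near(a), near(f)}
3. move(e,f)  →  {at(a), at(c), at(f), clear(e,f), clear(f,e), linked(a), linked(e), marked(e), marked(f), near(a)}
4. flip(e,f)  →  {at(a), at(c), at(f), clear(e,e), clear(e,f), linked(a), marked(e), marked(f), near(a)}
optimal plan length = 4; 4 ≤ 6

Yes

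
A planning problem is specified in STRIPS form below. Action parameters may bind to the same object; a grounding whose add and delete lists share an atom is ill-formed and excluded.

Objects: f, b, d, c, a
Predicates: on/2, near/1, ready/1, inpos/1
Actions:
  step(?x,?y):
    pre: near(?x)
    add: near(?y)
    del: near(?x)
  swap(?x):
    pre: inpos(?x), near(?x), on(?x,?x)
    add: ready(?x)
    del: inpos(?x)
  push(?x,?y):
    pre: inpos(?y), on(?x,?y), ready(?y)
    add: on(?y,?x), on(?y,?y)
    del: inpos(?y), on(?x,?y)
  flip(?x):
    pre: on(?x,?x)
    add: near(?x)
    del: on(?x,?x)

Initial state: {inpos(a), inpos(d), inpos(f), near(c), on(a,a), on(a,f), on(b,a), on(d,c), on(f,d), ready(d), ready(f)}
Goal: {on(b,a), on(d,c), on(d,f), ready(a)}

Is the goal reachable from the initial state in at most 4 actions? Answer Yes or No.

Yes

1. step(c,a)  →  {inpos(a), inpos(d), inpos(f), near(a), on(a,a), on(a,f), on(b,a), on(d,c), on(f,d), ready(d), ready(f)}
2. swap(a)  →  {inpos(d), inpos(f), near(a), on(a,a), on(a,f), on(b,a), on(d,c), on(f,d), ready(a), ready(d), ready(f)}
3. push(f,d)  →  {inpos(f), near(a), on(a,a), on(a,f), on(b,a), on(d,c), on(d,d), on(d,f), ready(a), ready(d), ready(f)}
optimal plan length = 3; 3 ≤ 4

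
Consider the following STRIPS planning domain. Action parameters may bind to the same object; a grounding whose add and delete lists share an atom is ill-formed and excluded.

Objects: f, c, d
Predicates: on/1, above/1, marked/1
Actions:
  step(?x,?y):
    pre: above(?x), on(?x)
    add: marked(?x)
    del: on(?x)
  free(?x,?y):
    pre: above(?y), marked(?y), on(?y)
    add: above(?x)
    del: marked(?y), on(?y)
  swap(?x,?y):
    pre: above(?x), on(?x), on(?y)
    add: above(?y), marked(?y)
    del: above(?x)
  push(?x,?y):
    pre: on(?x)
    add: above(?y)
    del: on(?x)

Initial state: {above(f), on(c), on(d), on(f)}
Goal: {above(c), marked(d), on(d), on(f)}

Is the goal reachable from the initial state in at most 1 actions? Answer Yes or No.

1. swap(f,d)  →  {above(d), marked(d), on(c), on(d), on(f)}
2. swap(d,c)  →  {above(c), marked(c), marked(d), on(c), on(d), on(f)}
optimal plan length = 2; 2 > 1

No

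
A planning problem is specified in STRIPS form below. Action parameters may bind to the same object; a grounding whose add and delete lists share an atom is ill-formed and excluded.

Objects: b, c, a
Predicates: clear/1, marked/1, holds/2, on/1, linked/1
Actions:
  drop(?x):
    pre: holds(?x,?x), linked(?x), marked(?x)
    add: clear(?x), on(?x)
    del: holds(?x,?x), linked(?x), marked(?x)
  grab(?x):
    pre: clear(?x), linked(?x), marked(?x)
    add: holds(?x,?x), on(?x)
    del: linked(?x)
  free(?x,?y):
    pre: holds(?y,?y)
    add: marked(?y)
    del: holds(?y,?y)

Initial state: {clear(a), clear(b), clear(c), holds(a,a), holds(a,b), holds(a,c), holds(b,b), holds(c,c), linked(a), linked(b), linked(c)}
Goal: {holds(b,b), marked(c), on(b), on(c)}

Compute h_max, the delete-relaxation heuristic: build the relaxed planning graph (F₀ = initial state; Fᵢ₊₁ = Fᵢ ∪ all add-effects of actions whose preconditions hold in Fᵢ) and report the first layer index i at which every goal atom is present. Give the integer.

2

F0 = init (11 atoms)
F1 = F0 ∪ {marked(a), marked(b), marked(c)}  (14 atoms)
F2 = F1 ∪ {on(a), on(b), on(c)}  (17 atoms)
goal ⊆ F2  ⇒  h_max = 2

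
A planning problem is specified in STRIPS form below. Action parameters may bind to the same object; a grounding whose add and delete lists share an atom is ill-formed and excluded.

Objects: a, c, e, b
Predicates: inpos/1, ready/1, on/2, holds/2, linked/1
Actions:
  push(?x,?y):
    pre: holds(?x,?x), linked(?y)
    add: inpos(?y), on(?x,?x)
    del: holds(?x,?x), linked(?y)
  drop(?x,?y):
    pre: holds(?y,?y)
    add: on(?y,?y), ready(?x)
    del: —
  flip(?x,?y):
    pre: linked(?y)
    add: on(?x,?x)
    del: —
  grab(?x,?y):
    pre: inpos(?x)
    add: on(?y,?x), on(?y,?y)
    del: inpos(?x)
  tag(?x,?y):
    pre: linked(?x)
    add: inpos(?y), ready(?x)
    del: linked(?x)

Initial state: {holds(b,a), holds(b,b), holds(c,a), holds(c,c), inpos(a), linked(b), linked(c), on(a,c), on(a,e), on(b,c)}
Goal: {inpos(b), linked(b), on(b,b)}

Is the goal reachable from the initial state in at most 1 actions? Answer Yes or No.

No

1. drop(a,b)  →  {holds(b,a), holds(b,b), holds(c,a), holds(c,c), inpos(a), linked(b), linked(c), on(a,c), on(a,e), on(b,b), on(b,c), ready(a)}
2. tag(c,b)  →  {holds(b,a), holds(b,b), holds(c,a), holds(c,c), inpos(a), inpos(b), linked(b), on(a,c), on(a,e), on(b,b), on(b,c), ready(a), ready(c)}
optimal plan length = 2; 2 > 1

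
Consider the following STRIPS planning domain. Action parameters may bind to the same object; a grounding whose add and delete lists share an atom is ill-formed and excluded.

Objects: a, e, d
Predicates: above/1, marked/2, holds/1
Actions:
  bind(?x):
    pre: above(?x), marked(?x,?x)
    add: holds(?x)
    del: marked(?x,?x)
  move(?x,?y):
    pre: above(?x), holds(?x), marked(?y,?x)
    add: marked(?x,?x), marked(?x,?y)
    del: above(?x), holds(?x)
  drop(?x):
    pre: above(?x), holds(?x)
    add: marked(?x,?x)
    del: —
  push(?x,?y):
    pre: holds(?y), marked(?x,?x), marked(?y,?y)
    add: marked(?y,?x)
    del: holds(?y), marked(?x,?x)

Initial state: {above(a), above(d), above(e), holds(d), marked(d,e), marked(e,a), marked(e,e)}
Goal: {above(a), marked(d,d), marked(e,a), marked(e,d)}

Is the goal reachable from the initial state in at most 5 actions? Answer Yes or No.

1. bind(e)  →  {above(a), above(d), above(e), holds(d), holds(e), marked(d,e), marked(e,a)}
2. move(e,d)  →  {above(a), above(d), holds(d), marked(d,e), marked(e,a), marked(e,d), marked(e,e)}
3. move(d,e)  →  {above(a), marked(d,d), marked(d,e), marked(e,a), marked(e,d), marked(e,e)}
optimal plan length = 3; 3 ≤ 5

Yes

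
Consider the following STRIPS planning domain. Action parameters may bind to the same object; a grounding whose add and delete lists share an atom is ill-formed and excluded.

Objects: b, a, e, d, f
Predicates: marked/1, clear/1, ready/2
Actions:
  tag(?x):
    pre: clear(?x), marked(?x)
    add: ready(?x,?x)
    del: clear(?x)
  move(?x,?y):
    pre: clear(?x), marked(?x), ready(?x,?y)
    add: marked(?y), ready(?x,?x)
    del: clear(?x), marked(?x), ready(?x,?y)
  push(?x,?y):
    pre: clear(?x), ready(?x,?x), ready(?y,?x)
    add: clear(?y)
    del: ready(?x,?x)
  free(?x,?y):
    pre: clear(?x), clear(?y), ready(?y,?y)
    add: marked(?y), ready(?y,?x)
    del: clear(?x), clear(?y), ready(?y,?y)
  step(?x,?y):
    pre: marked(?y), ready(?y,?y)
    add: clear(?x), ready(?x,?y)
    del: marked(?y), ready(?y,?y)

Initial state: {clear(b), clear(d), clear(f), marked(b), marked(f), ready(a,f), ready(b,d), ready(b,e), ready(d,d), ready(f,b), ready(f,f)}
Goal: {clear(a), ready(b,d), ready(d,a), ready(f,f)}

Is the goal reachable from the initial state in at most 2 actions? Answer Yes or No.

1. tag(b)  →  {clear(d), clear(f), marked(b), marked(f), ready(a,f), ready(b,b), ready(b,d), ready(b,e), ready(d,d), ready(f,b), ready(f,f)}
2. push(f,a)  →  {clear(a), clear(d), clear(f), marked(b), marked(f), ready(a,f), ready(b,b), ready(b,d), ready(b,e), ready(d,d), ready(f,b)}
3. tag(f)  →  {clear(a), clear(d), marked(b), marked(f), ready(a,f), ready(b,b), ready(b,d), ready(b,e), ready(d,d), ready(f,b), ready(f,f)}
4. free(a,d)  →  {marked(b), marked(d), marked(f), ready(a,f), ready(b,b), ready(b,d), ready(b,e), ready(d,a), ready(f,b), ready(f,f)}
5. step(a,b)  →  {clear(a), marked(d), marked(f), ready(a,b), ready(a,f), ready(b,d), ready(b,e), ready(d,a), ready(f,b), ready(f,f)}
optimal plan length = 5; 5 > 2

No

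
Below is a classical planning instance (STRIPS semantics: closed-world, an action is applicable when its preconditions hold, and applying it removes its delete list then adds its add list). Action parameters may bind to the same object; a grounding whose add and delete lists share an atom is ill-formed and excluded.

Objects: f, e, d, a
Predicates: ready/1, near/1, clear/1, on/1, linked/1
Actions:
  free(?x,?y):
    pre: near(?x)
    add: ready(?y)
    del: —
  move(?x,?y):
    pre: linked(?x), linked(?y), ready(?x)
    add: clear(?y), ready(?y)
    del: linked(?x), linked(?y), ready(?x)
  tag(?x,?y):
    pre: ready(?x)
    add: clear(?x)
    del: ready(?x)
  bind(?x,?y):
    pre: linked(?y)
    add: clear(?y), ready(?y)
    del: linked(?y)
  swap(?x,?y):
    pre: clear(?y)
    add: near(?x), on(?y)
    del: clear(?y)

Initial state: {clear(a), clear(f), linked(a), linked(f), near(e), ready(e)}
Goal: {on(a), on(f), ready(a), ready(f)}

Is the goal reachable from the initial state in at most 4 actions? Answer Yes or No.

Yes

1. free(e,f)  →  {clear(a), clear(f), linked(a), linked(f), near(e), ready(e), ready(f)}
2. free(e,a)  →  {clear(a), clear(f), linked(a), linked(f), near(e), ready(a), ready(e), ready(f)}
3. swap(f,f)  →  {clear(a), linked(a), linked(f), near(e), near(f), on(f), ready(a), ready(e), ready(f)}
4. swap(f,a)  →  {linked(a), linked(f), near(e), near(f), on(a), on(f), ready(a), ready(e), ready(f)}
optimal plan length = 4; 4 ≤ 4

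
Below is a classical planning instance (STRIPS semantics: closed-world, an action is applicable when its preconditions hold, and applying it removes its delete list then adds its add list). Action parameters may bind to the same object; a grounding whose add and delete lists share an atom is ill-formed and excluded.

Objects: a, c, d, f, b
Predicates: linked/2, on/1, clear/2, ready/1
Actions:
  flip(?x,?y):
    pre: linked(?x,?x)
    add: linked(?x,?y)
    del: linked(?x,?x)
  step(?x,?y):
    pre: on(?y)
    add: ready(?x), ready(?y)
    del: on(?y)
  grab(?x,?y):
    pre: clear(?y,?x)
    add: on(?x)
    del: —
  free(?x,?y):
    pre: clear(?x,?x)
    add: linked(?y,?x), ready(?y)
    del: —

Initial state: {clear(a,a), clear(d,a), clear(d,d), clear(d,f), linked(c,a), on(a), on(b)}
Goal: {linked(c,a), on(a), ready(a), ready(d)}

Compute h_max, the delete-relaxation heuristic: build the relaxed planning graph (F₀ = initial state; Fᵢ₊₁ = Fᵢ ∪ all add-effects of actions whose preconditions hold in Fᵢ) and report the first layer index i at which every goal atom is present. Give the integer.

F0 = init (7 atoms)
F1 = F0 ∪ {linked(a,a), linked(a,d), linked(b,a), linked(b,d), linked(c,d), linked(d,a), linked(d,d), linked(f,a), linked(f,d), on(d), on(f), ready(a), ready(b), ready(c), ready(d), ready(f)}  (23 atoms)
goal ⊆ F1  ⇒  h_max = 1

1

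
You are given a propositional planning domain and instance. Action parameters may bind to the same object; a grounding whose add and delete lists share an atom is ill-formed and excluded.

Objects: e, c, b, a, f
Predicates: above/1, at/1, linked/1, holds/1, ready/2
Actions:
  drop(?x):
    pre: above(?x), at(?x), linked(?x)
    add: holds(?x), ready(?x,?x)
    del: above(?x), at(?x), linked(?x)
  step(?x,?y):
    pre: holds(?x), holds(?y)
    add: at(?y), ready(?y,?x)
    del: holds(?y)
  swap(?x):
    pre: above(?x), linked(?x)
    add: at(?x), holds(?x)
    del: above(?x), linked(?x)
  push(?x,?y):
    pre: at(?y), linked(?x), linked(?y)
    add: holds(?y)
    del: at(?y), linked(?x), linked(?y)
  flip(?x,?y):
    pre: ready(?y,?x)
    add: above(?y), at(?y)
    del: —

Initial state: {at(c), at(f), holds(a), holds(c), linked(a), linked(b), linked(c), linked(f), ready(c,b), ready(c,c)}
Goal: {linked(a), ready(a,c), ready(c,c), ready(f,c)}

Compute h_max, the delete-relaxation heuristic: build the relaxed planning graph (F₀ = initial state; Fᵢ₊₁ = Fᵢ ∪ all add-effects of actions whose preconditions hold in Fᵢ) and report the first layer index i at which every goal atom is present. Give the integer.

2

F0 = init (10 atoms)
F1 = F0 ∪ {above(c), at(a), holds(f), ready(a,a), ready(a,c), ready(c,a)}  (16 atoms)
F2 = F1 ∪ {above(a), ready(a,f), ready(c,f), ready(f,a), ready(f,c), ready(f,f)}  (22 atoms)
goal ⊆ F2  ⇒  h_max = 2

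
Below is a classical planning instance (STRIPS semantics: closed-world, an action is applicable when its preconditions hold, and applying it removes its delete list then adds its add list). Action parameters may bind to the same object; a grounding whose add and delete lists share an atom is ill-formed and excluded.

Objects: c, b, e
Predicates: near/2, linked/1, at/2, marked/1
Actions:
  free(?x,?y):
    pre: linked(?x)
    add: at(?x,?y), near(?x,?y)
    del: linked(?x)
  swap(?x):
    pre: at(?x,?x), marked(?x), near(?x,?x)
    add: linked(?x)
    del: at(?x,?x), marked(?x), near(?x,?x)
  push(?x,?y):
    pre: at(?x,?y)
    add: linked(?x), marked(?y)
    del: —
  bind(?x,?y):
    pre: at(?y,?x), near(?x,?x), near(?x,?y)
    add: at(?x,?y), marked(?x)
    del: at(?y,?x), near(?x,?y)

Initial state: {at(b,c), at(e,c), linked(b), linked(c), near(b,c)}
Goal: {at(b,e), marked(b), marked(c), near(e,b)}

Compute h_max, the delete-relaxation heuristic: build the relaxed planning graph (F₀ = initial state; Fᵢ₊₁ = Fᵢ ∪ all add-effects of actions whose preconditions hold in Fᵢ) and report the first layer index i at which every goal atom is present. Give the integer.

2

F0 = init (5 atoms)
F1 = F0 ∪ {at(b,b), at(b,e), at(c,b), at(c,c), at(c,e), linked(e), marked(c), near(b,b), near(b,e), near(c,b), near(c,c), near(c,e)}  (17 atoms)
F2 = F1 ∪ {at(e,b), at(e,e), marked(b), marked(e), near(e,b), near(e,c), near(e,e)}  (24 atoms)
goal ⊆ F2  ⇒  h_max = 2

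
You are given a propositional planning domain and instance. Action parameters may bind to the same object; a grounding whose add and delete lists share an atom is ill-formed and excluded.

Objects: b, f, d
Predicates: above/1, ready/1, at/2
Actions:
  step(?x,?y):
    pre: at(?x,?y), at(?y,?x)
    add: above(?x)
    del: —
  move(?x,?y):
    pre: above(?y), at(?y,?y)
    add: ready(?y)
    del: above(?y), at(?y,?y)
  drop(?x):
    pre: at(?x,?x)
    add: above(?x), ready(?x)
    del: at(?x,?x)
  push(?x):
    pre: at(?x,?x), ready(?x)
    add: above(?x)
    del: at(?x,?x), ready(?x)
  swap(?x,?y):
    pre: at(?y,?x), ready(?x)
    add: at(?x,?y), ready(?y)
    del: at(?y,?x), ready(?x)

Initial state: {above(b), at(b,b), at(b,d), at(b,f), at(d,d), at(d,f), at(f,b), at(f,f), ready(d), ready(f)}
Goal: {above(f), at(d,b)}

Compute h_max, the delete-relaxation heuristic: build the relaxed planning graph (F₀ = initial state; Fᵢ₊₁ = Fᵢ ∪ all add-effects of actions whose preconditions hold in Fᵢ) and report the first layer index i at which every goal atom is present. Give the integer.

1

F0 = init (10 atoms)
F1 = F0 ∪ {above(d), above(f), at(d,b), at(f,d), ready(b)}  (15 atoms)
goal ⊆ F1  ⇒  h_max = 1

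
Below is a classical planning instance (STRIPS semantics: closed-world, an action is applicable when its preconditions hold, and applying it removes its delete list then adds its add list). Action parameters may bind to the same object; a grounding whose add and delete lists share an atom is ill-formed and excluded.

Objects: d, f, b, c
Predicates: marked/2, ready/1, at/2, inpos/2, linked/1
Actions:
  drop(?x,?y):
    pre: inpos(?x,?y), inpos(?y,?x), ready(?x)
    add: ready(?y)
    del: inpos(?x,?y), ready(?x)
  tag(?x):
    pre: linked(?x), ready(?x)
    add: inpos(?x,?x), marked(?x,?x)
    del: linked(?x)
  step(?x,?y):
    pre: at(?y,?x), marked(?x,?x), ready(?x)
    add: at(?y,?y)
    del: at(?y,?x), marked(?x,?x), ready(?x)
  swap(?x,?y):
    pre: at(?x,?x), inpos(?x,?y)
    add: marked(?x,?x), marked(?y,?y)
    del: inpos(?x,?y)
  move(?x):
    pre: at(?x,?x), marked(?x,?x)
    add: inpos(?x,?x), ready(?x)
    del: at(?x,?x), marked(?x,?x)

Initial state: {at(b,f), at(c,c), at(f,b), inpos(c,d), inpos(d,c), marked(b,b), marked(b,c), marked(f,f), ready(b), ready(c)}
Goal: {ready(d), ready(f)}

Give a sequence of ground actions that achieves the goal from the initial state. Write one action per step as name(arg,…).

drop(c,d); step(b,f); move(f)

1. drop(c,d)  →  {at(b,f), at(c,c), at(f,b), inpos(d,c), marked(b,b), marked(b,c), marked(f,f), ready(b), ready(d)}
2. step(b,f)  →  {at(b,f), at(c,c), at(f,f), inpos(d,c), marked(b,c), marked(f,f), ready(d)}
3. move(f)  →  {at(b,f), at(c,c), inpos(d,c), inpos(f,f), marked(b,c), ready(d), ready(f)}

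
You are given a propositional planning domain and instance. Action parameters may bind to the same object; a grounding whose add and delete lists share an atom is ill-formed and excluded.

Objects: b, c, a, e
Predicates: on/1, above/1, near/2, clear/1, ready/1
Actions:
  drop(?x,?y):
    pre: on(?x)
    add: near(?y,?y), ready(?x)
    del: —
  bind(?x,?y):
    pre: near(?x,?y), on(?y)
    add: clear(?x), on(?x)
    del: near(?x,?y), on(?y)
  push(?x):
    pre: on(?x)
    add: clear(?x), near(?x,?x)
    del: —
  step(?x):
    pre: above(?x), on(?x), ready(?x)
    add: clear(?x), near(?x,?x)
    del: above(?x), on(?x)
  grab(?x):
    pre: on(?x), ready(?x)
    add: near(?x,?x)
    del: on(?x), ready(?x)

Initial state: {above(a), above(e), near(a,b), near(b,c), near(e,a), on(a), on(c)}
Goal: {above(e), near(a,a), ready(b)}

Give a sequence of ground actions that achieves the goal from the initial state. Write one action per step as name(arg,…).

1. bind(b,c)  →  {above(a), above(e), clear(b), near(a,b), near(e,a), on(a), on(b)}
2. drop(b,a)  →  {above(a), above(e), clear(b), near(a,a), near(a,b), near(e,a), on(a), on(b), ready(b)}

bind(b,c); drop(b,a)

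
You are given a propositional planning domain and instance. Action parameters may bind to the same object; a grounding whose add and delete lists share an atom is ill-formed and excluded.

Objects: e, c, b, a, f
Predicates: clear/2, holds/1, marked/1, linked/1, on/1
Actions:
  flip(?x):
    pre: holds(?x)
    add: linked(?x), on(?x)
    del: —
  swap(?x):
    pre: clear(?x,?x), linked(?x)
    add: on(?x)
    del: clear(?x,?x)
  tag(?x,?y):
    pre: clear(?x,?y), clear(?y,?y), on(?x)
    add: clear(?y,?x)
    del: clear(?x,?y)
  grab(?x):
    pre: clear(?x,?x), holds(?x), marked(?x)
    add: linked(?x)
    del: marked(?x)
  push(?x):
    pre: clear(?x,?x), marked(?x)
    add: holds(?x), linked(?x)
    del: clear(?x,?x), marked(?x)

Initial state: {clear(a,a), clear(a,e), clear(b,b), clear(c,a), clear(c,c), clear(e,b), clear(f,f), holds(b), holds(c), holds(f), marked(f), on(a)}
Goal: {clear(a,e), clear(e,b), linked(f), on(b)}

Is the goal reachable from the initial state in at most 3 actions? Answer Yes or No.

Yes

1. flip(b)  →  {clear(a,a), clear(a,e), clear(b,b), clear(c,a), clear(c,c), clear(e,b), clear(f,f), holds(b), holds(c), holds(f), linked(b), marked(f), on(a), on(b)}
2. flip(f)  →  {clear(a,a), clear(a,e), clear(b,b), clear(c,a), clear(c,c), clear(e,b), clear(f,f), holds(b), holds(c), holds(f), linked(b), linked(f), marked(f), on(a), on(b), on(f)}
optimal plan length = 2; 2 ≤ 3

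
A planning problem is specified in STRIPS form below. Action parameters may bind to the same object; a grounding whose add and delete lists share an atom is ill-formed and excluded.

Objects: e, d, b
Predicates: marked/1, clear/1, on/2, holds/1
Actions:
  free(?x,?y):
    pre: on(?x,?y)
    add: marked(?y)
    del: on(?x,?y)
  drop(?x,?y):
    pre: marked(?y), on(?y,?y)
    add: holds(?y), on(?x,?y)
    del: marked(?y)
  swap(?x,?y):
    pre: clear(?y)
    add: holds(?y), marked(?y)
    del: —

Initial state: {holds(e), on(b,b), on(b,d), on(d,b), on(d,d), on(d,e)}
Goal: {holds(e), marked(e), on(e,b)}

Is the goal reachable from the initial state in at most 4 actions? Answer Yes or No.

1. free(d,e)  →  {holds(e), marked(e), on(b,b), on(b,d), on(d,b), on(d,d)}
2. free(d,b)  →  {holds(e), marked(b), marked(e), on(b,b), on(b,d), on(d,d)}
3. drop(e,b)  →  {holds(b), holds(e), marked(e), on(b,b), on(b,d), on(d,d), on(e,b)}
optimal plan length = 3; 3 ≤ 4

Yes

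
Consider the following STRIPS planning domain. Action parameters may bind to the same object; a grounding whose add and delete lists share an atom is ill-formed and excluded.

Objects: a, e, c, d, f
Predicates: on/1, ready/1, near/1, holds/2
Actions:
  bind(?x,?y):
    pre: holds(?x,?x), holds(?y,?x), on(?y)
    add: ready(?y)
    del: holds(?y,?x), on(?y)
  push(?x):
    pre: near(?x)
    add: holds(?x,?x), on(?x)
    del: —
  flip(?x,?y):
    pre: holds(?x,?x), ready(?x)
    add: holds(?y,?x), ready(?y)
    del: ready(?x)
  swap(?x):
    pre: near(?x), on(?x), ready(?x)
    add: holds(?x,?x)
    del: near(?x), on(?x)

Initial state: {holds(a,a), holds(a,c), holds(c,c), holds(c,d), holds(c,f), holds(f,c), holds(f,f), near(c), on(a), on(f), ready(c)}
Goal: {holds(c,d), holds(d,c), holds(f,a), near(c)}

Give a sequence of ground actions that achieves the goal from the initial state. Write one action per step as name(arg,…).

1. bind(c,a)  →  {holds(a,a), holds(c,c), holds(c,d), holds(c,f), holds(f,c), holds(f,f), near(c), on(f), ready(a), ready(c)}
2. flip(a,f)  →  {holds(a,a), holds(c,c), holds(c,d), holds(c,f), holds(f,a), holds(f,c), holds(f,f), near(c), on(f), ready(c), ready(f)}
3. flip(c,d)  →  {holds(a,a), holds(c,c), holds(c,d), holds(c,f), holds(d,c), holds(f,a), holds(f,c), holds(f,f), near(c), on(f), ready(d), ready(f)}

bind(c,a); flip(a,f); flip(c,d)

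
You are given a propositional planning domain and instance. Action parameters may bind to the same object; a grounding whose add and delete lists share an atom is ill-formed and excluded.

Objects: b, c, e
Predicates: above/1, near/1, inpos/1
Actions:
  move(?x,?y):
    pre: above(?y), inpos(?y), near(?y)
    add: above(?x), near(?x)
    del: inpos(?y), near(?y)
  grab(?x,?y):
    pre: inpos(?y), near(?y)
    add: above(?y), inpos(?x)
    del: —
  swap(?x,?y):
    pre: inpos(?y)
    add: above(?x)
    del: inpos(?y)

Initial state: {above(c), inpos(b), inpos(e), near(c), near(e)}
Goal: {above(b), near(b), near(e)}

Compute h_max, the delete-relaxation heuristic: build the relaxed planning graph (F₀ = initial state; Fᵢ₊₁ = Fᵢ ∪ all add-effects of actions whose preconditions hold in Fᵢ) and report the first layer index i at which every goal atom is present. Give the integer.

2

F0 = init (5 atoms)
F1 = F0 ∪ {above(b), above(e), inpos(c)}  (8 atoms)
F2 = F1 ∪ {near(b)}  (9 atoms)
goal ⊆ F2  ⇒  h_max = 2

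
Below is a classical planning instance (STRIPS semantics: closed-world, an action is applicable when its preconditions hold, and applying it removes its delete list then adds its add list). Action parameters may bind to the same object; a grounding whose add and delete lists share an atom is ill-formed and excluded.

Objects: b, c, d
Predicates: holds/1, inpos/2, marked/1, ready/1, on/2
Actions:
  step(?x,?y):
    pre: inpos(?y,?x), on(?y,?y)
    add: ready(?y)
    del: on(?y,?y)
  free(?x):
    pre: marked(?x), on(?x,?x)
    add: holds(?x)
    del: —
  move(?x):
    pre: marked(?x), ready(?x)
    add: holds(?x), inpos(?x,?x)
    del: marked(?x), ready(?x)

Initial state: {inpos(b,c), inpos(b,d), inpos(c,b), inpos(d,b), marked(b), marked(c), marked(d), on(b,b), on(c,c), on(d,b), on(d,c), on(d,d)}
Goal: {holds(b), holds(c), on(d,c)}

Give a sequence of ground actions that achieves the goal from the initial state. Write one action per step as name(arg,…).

1. free(b)  →  {holds(b), inpos(b,c), inpos(b,d), inpos(c,b), inpos(d,b), marked(b), marked(c), marked(d), on(b,b), on(c,c), on(d,b), on(d,c), on(d,d)}
2. free(c)  →  {holds(b), holds(c), inpos(b,c), inpos(b,d), inpos(c,b), inpos(d,b), marked(b), marked(c), marked(d), on(b,b), on(c,c), on(d,b), on(d,c), on(d,d)}

free(b); free(c)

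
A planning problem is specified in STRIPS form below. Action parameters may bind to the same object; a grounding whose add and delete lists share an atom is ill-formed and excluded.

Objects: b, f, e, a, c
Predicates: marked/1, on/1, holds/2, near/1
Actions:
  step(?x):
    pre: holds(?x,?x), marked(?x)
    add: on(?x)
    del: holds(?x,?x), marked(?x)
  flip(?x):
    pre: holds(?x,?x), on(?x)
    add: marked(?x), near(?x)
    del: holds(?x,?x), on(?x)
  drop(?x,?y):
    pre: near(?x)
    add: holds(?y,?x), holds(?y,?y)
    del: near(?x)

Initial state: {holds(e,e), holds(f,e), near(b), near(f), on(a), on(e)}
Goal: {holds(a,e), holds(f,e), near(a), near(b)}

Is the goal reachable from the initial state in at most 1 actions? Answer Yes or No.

1. flip(e)  →  {holds(f,e), marked(e), near(b), near(e), near(f), on(a)}
2. drop(e,a)  →  {holds(a,a), holds(a,e), holds(f,e), marked(e), near(b), near(f), on(a)}
3. flip(a)  →  {holds(a,e), holds(f,e), marked(a), marked(e), near(a), near(b), near(f)}
optimal plan length = 3; 3 > 1

No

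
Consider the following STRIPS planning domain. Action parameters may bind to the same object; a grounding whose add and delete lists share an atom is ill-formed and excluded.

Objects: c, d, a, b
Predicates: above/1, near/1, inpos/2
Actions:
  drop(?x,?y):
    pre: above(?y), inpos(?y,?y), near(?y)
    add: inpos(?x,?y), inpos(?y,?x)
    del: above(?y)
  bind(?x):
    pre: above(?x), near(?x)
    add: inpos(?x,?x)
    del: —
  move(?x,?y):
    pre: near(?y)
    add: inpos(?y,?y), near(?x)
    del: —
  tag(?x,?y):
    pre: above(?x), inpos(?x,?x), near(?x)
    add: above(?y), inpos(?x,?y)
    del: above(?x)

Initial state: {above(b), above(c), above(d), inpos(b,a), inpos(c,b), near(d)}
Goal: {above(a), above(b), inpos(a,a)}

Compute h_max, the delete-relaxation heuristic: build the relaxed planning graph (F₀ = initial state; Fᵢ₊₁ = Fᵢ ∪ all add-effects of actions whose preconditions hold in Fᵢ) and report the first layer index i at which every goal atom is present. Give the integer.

F0 = init (6 atoms)
F1 = F0 ∪ {inpos(d,d), near(a), near(b), near(c)}  (10 atoms)
F2 = F1 ∪ {above(a), inpos(a,a), inpos(a,d), inpos(b,b), inpos(b,d), inpos(c,c), inpos(c,d), inpos(d,a), inpos(d,b), inpos(d,c)}  (20 atoms)
goal ⊆ F2  ⇒  h_max = 2

2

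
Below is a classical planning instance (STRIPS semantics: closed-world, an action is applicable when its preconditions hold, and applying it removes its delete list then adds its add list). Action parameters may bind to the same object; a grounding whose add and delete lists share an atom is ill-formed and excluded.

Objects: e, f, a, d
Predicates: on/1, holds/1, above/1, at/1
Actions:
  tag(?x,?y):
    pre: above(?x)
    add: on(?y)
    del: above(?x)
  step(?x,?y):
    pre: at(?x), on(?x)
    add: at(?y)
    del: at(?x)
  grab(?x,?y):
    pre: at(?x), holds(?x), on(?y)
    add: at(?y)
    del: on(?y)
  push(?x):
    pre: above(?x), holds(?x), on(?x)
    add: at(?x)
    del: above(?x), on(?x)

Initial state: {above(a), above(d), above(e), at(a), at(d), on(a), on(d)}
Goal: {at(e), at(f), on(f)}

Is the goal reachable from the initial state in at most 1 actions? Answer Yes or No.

No

1. tag(e,f)  →  {above(a), above(d), at(a), at(d), on(a), on(d), on(f)}
2. step(a,e)  →  {above(a), above(d), at(d), at(e), on(a), on(d), on(f)}
3. step(d,f)  →  {above(a), above(d), at(e), at(f), on(a), on(d), on(f)}
optimal plan length = 3; 3 > 1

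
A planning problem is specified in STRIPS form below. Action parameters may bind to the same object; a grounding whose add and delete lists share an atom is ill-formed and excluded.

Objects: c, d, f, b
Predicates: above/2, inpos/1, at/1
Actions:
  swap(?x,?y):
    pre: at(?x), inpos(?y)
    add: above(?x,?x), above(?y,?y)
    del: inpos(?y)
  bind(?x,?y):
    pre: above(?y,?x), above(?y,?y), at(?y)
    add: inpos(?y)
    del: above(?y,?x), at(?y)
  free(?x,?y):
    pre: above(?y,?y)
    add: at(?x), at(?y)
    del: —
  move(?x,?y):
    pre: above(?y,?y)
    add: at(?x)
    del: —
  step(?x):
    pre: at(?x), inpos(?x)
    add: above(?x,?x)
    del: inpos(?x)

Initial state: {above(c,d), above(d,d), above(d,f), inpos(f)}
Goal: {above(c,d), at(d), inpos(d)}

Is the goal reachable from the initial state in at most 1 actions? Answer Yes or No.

1. free(c,d)  →  {above(c,d), above(d,d), above(d,f), at(c), at(d), inpos(f)}
2. bind(f,d)  →  {above(c,d), above(d,d), at(c), inpos(d), inpos(f)}
3. free(c,d)  →  {above(c,d), above(d,d), at(c), at(d), inpos(d), inpos(f)}
optimal plan length = 3; 3 > 1

No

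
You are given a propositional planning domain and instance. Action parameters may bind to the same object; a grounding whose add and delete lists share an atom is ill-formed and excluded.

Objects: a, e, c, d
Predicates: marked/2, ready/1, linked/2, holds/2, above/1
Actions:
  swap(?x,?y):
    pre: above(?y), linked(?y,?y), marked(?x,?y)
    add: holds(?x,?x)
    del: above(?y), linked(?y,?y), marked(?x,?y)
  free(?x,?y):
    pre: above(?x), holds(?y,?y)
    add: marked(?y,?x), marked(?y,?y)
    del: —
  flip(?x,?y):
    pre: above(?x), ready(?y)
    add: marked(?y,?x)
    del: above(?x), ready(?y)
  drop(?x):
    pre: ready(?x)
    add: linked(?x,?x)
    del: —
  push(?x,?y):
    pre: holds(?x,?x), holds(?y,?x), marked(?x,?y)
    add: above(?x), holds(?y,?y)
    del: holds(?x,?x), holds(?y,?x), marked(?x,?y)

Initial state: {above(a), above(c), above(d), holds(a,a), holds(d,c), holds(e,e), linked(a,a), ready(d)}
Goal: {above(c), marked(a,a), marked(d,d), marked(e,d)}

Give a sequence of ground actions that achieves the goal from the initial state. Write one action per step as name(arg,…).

free(a,a); free(d,e); flip(d,d)

1. free(a,a)  →  {above(a), above(c), above(d), holds(a,a), holds(d,c), holds(e,e), linked(a,a), marked(a,a), ready(d)}
2. free(d,e)  →  {above(a), above(c), above(d), holds(a,a), holds(d,c), holds(e,e), linked(a,a), marked(a,a), marked(e,d), marked(e,e), ready(d)}
3. flip(d,d)  →  {above(a), above(c), holds(a,a), holds(d,c), holds(e,e), linked(a,a), marked(a,a), marked(d,d), marked(e,d), marked(e,e)}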